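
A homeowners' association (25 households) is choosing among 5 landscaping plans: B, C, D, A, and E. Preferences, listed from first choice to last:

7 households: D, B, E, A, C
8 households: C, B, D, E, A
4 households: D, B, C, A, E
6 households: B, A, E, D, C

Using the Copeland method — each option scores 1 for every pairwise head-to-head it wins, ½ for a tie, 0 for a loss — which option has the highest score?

B: beats C, D, A, and E → score 4.
C: loses to B, D, A, and E → score 0.
D: beats C, A, and E; loses to B → score 3.
A: beats C; loses to B, D, and E → score 1.
E: beats C and A; loses to B and D → score 2.
B has the best pairwise record.

B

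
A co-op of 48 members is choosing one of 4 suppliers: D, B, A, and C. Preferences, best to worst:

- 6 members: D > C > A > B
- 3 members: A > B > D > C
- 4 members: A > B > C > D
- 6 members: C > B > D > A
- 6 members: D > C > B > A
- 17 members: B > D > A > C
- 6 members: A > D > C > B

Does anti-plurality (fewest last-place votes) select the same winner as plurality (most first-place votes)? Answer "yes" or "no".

Anti-plurality — last-place votes: D 4, B 12, A 12, C 20. Winner: D.
Plurality — first-place votes: D 12, B 17, A 13, C 6. Winner: B.
The two methods disagree.

no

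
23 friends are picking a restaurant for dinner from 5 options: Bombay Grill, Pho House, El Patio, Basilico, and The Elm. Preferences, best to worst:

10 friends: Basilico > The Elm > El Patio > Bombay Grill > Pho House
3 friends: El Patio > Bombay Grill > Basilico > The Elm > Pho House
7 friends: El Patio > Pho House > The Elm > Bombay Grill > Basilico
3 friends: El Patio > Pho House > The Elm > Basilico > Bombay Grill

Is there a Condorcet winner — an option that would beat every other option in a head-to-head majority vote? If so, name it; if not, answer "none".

El Patio vs Bombay Grill: 23–0 for El Patio.
El Patio vs Pho House: 23–0 for El Patio.
El Patio vs Basilico: 13–10 for El Patio.
El Patio vs The Elm: 13–10 for El Patio.
El Patio beats every other option head-to-head.

El Patio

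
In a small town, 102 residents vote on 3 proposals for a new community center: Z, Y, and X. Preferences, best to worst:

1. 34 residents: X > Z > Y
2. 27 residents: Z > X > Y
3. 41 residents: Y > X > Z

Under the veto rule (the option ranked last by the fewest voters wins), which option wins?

X

Last-place votes: Z 41, Y 61, X 0.
X is ranked last by the fewest voters, so X wins.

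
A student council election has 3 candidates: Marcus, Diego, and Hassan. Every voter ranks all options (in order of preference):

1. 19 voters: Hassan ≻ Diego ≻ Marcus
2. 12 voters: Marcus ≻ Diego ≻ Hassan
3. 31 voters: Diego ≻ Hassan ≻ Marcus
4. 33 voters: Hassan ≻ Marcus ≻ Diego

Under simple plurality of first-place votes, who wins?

First-place votes: Marcus 12, Diego 31, Hassan 52.
Hassan has the most first-place votes.

Hassan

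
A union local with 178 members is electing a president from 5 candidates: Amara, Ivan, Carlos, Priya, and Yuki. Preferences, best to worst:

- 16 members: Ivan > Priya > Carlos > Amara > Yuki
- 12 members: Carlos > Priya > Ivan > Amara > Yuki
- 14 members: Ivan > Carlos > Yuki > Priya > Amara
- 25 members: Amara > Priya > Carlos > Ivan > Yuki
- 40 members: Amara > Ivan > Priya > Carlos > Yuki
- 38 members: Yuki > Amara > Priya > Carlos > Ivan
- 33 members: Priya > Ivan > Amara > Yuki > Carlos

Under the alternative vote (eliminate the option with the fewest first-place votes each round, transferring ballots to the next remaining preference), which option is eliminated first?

Carlos

Round 1: Amara 65, Ivan 30, Carlos 12, Priya 33, Yuki 38. Eliminate Carlos.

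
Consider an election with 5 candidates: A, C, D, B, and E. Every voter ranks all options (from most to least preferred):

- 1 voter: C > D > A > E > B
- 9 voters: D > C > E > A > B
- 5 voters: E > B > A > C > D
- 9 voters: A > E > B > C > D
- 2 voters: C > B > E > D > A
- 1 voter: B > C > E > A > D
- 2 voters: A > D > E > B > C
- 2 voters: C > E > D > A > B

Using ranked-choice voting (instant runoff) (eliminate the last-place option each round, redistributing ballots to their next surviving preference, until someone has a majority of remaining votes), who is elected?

Round 1: A 11, C 5, D 9, B 1, E 5. Eliminate B.
Round 2: A 11, C 6, D 9, E 5. Eliminate E.
Round 3: A 16, C 6, D 9. A has a majority.

A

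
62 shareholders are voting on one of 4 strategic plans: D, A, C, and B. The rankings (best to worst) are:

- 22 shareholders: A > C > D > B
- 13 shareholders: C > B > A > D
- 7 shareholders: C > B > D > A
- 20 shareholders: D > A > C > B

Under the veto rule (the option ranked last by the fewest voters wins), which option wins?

Last-place votes: D 13, A 7, C 0, B 42.
C is ranked last by the fewest voters, so C wins.

C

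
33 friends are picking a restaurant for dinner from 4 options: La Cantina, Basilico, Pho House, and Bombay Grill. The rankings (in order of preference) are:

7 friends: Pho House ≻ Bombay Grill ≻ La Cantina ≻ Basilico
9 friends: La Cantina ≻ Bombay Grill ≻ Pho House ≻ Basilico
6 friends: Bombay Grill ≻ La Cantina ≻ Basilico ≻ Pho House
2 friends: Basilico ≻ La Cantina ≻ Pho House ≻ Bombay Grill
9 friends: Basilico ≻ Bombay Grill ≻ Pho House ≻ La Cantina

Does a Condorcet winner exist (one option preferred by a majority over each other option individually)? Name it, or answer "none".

Bombay Grill vs La Cantina: 22–11 for Bombay Grill.
Bombay Grill vs Basilico: 22–11 for Bombay Grill.
Bombay Grill vs Pho House: 24–9 for Bombay Grill.
Bombay Grill beats every other option head-to-head.

Bombay Grill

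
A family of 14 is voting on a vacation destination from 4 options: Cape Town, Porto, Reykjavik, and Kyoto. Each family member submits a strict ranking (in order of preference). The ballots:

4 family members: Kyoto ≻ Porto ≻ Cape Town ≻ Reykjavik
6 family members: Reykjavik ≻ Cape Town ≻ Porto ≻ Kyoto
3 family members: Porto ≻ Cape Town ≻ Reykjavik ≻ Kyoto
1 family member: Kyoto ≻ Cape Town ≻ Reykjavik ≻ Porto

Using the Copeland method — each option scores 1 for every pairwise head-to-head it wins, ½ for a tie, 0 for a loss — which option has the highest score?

Cape Town

Cape Town: beats Reykjavik and Kyoto; ties Porto → score 2.5.
Porto: beats Kyoto; ties Cape Town and Reykjavik → score 2.
Reykjavik: beats Kyoto; ties Porto; loses to Cape Town → score 1.5.
Kyoto: loses to Cape Town, Porto, and Reykjavik → score 0.
Cape Town has the best pairwise record.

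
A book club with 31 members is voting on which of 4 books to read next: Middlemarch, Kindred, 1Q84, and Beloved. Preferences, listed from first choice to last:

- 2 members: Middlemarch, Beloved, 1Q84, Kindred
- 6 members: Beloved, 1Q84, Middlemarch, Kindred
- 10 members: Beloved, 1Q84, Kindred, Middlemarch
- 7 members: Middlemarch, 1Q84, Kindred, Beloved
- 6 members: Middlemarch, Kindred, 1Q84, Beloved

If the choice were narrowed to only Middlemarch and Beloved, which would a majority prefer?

Voters preferring Middlemarch to Beloved: 15; preferring Beloved to Middlemarch: 16.
Beloved wins the head-to-head.

Beloved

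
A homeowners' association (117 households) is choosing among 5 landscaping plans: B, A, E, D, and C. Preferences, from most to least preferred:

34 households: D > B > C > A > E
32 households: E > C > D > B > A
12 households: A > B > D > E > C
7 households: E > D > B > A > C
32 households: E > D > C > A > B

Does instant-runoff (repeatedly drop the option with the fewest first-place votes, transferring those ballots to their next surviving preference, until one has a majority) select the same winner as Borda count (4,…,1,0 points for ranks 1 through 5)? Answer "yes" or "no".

no

Instant-runoff — R1 B 0, A 12, E 71, D 34, C 0 (E winner). Winner: E.
Borda — scores: B 184, A 121, E 296, D 341, C 228. Winner: D.
The two methods disagree.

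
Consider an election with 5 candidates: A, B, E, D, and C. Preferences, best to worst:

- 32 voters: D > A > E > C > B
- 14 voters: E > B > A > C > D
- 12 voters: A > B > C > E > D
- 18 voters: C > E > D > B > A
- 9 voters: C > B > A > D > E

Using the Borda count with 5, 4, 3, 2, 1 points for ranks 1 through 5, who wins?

A

A: 32·4 + 14·3 + 12·5 + 18·1 + 9·3 = 275
B: 32·1 + 14·4 + 12·4 + 18·2 + 9·4 = 208
E: 32·3 + 14·5 + 12·2 + 18·4 + 9·1 = 271
D: 32·5 + 14·1 + 12·1 + 18·3 + 9·2 = 258
C: 32·2 + 14·2 + 12·3 + 18·5 + 9·5 = 263
A has the highest Borda score (275).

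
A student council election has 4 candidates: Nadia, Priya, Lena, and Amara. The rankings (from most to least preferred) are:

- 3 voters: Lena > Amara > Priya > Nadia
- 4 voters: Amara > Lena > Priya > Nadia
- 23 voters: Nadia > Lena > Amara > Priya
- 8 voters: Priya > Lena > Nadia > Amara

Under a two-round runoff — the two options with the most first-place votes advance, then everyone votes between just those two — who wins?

Round 1 first-place votes: Nadia 23, Priya 8, Lena 3, Amara 4.
Nadia and Priya advance.
Runoff: Nadia is preferred to Priya by 23 voters; Priya by 15.
Nadia wins the runoff.

Nadia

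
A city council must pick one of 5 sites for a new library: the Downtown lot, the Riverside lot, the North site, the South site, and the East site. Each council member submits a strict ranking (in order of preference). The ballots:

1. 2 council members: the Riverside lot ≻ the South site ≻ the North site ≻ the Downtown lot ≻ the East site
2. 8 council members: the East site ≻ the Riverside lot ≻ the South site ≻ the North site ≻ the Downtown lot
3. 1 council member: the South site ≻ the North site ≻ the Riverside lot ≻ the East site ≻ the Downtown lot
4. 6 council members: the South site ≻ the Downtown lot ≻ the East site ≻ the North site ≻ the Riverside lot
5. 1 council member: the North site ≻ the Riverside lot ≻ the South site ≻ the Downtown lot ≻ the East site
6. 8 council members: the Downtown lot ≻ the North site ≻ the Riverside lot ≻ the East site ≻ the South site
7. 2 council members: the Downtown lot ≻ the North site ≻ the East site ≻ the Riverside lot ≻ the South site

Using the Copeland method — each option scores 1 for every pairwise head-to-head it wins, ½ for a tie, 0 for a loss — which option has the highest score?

the Downtown lot: beats the Riverside lot, the North site, and the East site; loses to the South site → score 3.
the Riverside lot: beats the South site; loses to the Downtown lot, the North site, and the East site → score 1.
the North site: beats the Riverside lot; ties the East site; loses to the Downtown lot and the South site → score 1.5.
the South site: beats the Downtown lot and the North site; loses to the Riverside lot and the East site → score 2.
the East site: beats the Riverside lot and the South site; ties the North site; loses to the Downtown lot → score 2.5.
the Downtown lot has the best pairwise record.

the Downtown lot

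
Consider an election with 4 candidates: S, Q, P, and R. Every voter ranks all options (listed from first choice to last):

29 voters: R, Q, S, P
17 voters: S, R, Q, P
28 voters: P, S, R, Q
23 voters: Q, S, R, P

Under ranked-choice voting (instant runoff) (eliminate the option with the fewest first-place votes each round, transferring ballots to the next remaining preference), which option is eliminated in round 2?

Round 1: S 17, Q 23, P 28, R 29. Eliminate S.
Round 2: Q 23, P 28, R 46. Eliminate Q.

Q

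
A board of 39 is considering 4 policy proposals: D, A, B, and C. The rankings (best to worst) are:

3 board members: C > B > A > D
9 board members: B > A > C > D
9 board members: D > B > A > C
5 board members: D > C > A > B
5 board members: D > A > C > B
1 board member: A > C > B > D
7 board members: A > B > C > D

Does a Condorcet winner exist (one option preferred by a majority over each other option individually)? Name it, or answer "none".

B

B vs D: 20–19 for B.
B vs A: 21–18 for B.
B vs C: 25–14 for B.
B beats every other option head-to-head.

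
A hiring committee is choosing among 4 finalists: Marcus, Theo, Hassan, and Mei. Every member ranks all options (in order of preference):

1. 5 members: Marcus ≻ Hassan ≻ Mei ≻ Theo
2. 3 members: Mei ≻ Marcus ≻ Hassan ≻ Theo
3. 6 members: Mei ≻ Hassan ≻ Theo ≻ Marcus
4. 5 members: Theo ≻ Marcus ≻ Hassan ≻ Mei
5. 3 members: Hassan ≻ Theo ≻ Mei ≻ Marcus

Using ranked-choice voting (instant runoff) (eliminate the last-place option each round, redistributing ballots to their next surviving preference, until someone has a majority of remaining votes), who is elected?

Mei

Round 1: Marcus 5, Theo 5, Hassan 3, Mei 9. Eliminate Hassan.
Round 2: Marcus 5, Theo 8, Mei 9. Eliminate Marcus.
Round 3: Theo 8, Mei 14. Mei has a majority.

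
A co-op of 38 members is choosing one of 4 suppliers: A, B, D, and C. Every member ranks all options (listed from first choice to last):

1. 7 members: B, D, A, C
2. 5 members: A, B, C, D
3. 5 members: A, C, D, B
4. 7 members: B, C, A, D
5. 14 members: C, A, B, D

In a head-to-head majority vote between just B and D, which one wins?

B

Voters preferring B to D: 33; preferring D to B: 5.
B wins the head-to-head.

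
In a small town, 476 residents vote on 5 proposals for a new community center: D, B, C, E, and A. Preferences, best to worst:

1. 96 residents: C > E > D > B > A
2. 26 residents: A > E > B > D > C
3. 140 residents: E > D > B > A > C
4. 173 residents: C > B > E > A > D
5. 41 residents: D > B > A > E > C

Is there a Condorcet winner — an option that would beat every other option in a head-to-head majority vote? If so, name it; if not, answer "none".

C vs D: 269–207 for C.
C vs B: 269–207 for C.
C vs E: 269–207 for C.
C vs A: 269–207 for C.
C beats every other option head-to-head.

C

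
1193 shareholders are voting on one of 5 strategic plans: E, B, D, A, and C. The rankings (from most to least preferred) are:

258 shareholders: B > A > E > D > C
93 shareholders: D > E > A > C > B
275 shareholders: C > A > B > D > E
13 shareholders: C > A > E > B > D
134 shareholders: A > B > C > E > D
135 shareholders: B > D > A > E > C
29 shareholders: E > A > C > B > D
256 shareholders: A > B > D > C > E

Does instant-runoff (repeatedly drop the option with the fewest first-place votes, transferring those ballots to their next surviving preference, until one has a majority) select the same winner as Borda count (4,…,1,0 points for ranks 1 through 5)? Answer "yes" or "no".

Instant-runoff — R1 E 29, B 393, D 93, A 390, C 288 (E out); R2 B 393, D 93, A 419, C 288 (D out); R3 B 393, A 512, C 288 (C out); R4 B 393, A 800 (A winner). Winner: A.
Borda — scores: E 1206, B 3334, D 1822, A 3741, C 1827. Winner: A.
The two methods agree.

yes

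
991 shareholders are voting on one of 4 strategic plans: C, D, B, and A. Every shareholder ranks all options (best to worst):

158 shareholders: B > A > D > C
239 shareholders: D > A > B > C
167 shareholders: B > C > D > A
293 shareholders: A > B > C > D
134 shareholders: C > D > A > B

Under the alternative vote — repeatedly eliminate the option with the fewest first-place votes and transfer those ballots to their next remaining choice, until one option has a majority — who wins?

Round 1: C 134, D 239, B 325, A 293. Eliminate C.
Round 2: D 373, B 325, A 293. Eliminate A.
Round 3: D 373, B 618. B has a majority.

B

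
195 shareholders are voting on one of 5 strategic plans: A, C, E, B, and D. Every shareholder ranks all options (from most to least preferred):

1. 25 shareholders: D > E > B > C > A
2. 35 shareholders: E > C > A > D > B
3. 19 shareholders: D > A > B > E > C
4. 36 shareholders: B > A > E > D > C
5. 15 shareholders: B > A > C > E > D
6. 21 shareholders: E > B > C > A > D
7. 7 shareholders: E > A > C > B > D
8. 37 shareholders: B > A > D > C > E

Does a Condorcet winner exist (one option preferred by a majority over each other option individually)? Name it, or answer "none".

B

B vs A: 134–61 for B.
B vs C: 153–42 for B.
B vs E: 107–88 for B.
B vs D: 116–79 for B.
B beats every other option head-to-head.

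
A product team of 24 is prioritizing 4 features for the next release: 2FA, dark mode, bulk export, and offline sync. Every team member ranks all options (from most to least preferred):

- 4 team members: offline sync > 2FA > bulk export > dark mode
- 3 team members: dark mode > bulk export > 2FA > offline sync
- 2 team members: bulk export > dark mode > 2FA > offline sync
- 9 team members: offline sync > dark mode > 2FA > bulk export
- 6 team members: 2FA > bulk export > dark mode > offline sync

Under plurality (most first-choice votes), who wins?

First-place votes: 2FA 6, dark mode 3, bulk export 2, offline sync 13.
offline sync has the most first-place votes.

offline sync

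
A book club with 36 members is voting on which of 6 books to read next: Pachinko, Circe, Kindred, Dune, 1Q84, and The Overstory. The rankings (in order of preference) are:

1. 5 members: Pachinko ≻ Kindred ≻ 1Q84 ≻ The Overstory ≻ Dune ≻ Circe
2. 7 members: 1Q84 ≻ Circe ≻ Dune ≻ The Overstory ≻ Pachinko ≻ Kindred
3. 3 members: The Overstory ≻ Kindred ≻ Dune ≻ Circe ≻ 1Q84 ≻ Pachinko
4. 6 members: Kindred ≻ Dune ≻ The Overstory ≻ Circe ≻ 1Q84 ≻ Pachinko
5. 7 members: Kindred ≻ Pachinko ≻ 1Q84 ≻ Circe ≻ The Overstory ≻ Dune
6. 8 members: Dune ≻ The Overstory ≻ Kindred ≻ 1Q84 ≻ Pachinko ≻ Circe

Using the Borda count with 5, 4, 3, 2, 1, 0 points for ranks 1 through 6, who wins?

Kindred

Pachinko: 5·5 + 7·1 + 3·0 + 6·0 + 7·4 + 8·1 = 68
Circe: 5·0 + 7·4 + 3·2 + 6·2 + 7·2 + 8·0 = 60
Kindred: 5·4 + 7·0 + 3·4 + 6·5 + 7·5 + 8·3 = 121
Dune: 5·1 + 7·3 + 3·3 + 6·4 + 7·0 + 8·5 = 99
1Q84: 5·3 + 7·5 + 3·1 + 6·1 + 7·3 + 8·2 = 96
The Overstory: 5·2 + 7·2 + 3·5 + 6·3 + 7·1 + 8·4 = 96
Kindred has the highest Borda score (121).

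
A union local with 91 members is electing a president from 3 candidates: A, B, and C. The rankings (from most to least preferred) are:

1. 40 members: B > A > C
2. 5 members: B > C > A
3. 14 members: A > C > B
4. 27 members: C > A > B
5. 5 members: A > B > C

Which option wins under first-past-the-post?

B

First-place votes: A 19, B 45, C 27.
B has the most first-place votes.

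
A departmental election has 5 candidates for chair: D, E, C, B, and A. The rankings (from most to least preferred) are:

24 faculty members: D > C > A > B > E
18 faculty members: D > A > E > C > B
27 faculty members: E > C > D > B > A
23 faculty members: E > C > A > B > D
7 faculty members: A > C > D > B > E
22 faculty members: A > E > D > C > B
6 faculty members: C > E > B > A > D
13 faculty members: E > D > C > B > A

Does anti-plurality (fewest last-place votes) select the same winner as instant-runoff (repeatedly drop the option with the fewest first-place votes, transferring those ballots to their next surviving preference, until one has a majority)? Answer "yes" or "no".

Anti-plurality — last-place votes: D 29, E 31, C 0, B 40, A 40. Winner: C.
Instant-runoff — R1 D 42, E 63, C 6, B 0, A 29 (B out); R2 D 42, E 63, C 6, A 29 (C out); R3 D 42, E 69, A 29 (A out); R4 D 49, E 91 (E winner). Winner: E.
The two methods disagree.

no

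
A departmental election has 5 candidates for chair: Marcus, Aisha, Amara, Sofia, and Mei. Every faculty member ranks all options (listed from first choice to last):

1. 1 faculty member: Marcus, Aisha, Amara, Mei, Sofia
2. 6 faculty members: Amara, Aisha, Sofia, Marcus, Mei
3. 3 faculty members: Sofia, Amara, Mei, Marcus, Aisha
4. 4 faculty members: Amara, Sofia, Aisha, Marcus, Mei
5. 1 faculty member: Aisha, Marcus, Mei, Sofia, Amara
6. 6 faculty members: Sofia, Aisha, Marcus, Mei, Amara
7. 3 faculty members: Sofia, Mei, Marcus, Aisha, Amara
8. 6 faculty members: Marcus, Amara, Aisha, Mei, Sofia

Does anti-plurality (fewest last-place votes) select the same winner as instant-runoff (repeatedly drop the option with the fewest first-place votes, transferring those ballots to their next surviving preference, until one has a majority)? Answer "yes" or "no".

no

Anti-plurality — last-place votes: Marcus 0, Aisha 3, Amara 10, Sofia 7, Mei 10. Winner: Marcus.
Instant-runoff — R1 Marcus 7, Aisha 1, Amara 10, Sofia 12, Mei 0 (Mei out); R2 Marcus 7, Aisha 1, Amara 10, Sofia 12 (Aisha out); R3 Marcus 8, Amara 10, Sofia 12 (Marcus out); R4 Amara 17, Sofia 13 (Amara winner). Winner: Amara.
The two methods disagree.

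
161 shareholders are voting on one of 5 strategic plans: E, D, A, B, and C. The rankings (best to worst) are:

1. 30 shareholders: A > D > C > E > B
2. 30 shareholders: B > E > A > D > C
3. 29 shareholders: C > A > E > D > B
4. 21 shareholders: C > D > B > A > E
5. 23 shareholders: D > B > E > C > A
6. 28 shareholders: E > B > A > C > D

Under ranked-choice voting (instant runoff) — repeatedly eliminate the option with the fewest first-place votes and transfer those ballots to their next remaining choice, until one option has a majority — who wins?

Round 1: E 28, D 23, A 30, B 30, C 50. Eliminate D.
Round 2: E 28, A 30, B 53, C 50. Eliminate E.
Round 3: A 30, B 81, C 50. B has a majority.

B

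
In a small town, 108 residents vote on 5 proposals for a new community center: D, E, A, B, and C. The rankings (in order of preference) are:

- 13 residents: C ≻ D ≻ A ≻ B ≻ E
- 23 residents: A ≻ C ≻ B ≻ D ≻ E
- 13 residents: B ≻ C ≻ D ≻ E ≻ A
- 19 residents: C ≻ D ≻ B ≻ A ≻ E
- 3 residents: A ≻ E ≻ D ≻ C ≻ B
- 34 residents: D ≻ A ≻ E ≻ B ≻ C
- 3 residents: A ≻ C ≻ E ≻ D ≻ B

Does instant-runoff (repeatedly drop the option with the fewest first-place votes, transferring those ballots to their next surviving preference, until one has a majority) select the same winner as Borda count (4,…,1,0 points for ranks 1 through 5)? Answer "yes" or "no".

Instant-runoff — R1 D 34, E 0, A 29, B 13, C 32 (E out); R2 D 34, A 29, B 13, C 32 (B out); R3 D 34, A 29, C 45 (A out); R4 D 37, C 71 (C winner). Winner: C.
Borda — scores: D 290, E 96, A 263, B 183, C 248. Winner: D.
The two methods disagree.

no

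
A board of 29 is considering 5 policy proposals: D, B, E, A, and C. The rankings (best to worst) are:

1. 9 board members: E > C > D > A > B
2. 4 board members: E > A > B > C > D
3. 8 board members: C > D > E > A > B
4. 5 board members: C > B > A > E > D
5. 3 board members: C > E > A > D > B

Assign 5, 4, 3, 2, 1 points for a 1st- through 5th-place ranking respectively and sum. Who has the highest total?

D: 9·3 + 4·1 + 8·4 + 5·1 + 3·2 = 74
B: 9·1 + 4·3 + 8·1 + 5·4 + 3·1 = 52
E: 9·5 + 4·5 + 8·3 + 5·2 + 3·4 = 111
A: 9·2 + 4·4 + 8·2 + 5·3 + 3·3 = 74
C: 9·4 + 4·2 + 8·5 + 5·5 + 3·5 = 124
C has the highest Borda score (124).

C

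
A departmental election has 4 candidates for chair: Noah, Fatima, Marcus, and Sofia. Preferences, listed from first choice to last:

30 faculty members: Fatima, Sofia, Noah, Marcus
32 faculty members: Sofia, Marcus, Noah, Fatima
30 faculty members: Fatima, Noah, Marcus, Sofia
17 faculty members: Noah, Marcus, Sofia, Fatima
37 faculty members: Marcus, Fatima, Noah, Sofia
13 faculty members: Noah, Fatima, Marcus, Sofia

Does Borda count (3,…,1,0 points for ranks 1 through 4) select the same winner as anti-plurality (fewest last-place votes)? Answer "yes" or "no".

no

Borda — scores: Noah 249, Fatima 280, Marcus 252, Sofia 173. Winner: Fatima.
Anti-plurality — last-place votes: Noah 0, Fatima 49, Marcus 30, Sofia 80. Winner: Noah.
The two methods disagree.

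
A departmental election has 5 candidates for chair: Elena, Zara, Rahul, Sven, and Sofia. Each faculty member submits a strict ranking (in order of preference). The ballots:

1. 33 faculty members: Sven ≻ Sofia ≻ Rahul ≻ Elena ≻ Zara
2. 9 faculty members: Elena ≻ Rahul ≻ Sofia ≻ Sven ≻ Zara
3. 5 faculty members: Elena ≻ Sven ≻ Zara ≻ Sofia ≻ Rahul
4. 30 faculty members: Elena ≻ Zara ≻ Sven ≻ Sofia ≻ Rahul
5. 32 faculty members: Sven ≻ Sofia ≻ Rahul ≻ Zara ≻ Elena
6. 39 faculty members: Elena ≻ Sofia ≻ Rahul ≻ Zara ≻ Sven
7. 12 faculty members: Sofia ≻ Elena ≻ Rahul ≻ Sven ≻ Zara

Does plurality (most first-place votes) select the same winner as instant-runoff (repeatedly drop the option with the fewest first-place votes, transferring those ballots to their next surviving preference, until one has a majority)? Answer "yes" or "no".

yes

Plurality — first-place votes: Elena 83, Zara 0, Rahul 0, Sven 65, Sofia 12. Winner: Elena.
Instant-runoff — R1 Elena 83, Zara 0, Rahul 0, Sven 65, Sofia 12 (Elena winner). Winner: Elena.
The two methods agree.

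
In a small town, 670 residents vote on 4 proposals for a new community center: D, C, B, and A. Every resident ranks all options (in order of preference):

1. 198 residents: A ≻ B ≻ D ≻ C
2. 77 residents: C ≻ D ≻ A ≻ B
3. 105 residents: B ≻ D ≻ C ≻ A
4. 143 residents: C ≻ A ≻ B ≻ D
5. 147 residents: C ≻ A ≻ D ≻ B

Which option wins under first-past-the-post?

First-place votes: D 0, C 367, B 105, A 198.
C has the most first-place votes.

C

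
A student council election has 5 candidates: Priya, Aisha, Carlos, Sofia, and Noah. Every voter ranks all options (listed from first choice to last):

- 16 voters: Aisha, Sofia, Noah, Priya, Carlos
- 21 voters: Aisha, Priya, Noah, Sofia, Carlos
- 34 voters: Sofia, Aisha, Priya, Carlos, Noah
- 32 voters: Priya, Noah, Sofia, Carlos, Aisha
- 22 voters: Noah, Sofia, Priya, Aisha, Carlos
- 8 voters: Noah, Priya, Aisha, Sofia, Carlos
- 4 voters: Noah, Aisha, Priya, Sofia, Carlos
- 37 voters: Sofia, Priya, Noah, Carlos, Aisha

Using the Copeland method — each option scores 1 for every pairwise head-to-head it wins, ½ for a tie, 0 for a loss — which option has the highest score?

Sofia

Priya: beats Aisha, Carlos, and Noah; loses to Sofia → score 3.
Aisha: beats Carlos; loses to Priya, Sofia, and Noah → score 1.
Carlos: loses to Priya, Aisha, Sofia, and Noah → score 0.
Sofia: beats Priya, Aisha, and Carlos; ties Noah → score 3.5.
Noah: beats Aisha and Carlos; ties Sofia; loses to Priya → score 2.5.
Sofia has the best pairwise record.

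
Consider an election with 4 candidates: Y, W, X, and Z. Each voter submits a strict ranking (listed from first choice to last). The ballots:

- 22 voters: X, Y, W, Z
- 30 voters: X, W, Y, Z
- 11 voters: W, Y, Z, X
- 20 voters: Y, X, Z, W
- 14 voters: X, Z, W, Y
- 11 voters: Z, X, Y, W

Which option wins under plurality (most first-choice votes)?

First-place votes: Y 20, W 11, X 66, Z 11.
X has the most first-place votes.

X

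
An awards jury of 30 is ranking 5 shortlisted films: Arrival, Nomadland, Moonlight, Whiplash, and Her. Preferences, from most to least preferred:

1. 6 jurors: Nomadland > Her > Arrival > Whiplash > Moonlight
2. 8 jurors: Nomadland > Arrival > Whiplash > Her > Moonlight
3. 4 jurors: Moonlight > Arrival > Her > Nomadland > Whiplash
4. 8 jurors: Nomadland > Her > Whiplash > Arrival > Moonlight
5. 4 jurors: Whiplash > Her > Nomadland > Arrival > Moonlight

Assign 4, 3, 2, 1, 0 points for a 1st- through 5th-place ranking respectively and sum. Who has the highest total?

Arrival: 6·2 + 8·3 + 4·3 + 8·1 + 4·1 = 60
Nomadland: 6·4 + 8·4 + 4·1 + 8·4 + 4·2 = 100
Moonlight: 6·0 + 8·0 + 4·4 + 8·0 + 4·0 = 16
Whiplash: 6·1 + 8·2 + 4·0 + 8·2 + 4·4 = 54
Her: 6·3 + 8·1 + 4·2 + 8·3 + 4·3 = 70
Nomadland has the highest Borda score (100).

Nomadland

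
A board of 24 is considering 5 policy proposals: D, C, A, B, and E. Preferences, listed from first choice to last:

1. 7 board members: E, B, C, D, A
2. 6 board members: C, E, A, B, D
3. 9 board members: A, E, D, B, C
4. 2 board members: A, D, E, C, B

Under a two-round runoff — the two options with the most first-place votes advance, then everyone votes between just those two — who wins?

E

Round 1 first-place votes: D 0, C 6, A 11, B 0, E 7.
A and E advance.
Runoff: A is preferred to E by 11 voters; E by 13.
E wins the runoff.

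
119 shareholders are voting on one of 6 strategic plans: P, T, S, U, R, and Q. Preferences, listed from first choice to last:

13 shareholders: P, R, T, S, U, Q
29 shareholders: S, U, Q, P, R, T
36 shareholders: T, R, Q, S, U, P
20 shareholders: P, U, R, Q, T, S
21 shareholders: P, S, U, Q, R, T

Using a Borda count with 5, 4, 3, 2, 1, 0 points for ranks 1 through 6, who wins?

P

P: 13·5 + 29·2 + 36·0 + 20·5 + 21·5 = 328
T: 13·3 + 29·0 + 36·5 + 20·1 + 21·0 = 239
S: 13·2 + 29·5 + 36·2 + 20·0 + 21·4 = 327
U: 13·1 + 29·4 + 36·1 + 20·4 + 21·3 = 308
R: 13·4 + 29·1 + 36·4 + 20·3 + 21·1 = 306
Q: 13·0 + 29·3 + 36·3 + 20·2 + 21·2 = 277
P has the highest Borda score (328).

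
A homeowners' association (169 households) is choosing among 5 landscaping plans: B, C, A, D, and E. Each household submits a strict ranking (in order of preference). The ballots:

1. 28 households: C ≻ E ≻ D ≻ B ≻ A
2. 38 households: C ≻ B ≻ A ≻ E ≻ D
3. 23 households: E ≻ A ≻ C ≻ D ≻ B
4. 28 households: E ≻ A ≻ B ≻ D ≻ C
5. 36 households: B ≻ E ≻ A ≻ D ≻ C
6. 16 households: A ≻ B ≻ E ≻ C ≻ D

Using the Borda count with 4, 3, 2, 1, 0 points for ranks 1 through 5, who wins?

E

B: 28·1 + 38·3 + 23·0 + 28·2 + 36·4 + 16·3 = 390
C: 28·4 + 38·4 + 23·2 + 28·0 + 36·0 + 16·1 = 326
A: 28·0 + 38·2 + 23·3 + 28·3 + 36·2 + 16·4 = 365
D: 28·2 + 38·0 + 23·1 + 28·1 + 36·1 + 16·0 = 143
E: 28·3 + 38·1 + 23·4 + 28·4 + 36·3 + 16·2 = 466
E has the highest Borda score (466).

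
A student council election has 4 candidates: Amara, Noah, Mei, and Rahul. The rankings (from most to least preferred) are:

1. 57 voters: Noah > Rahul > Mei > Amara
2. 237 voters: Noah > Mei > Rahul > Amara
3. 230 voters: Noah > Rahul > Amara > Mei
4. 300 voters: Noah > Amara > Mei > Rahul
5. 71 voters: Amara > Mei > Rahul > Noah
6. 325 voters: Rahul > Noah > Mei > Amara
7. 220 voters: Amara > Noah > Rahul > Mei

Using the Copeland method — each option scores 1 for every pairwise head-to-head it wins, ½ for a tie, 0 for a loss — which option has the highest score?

Amara: beats Mei; loses to Noah and Rahul → score 1.
Noah: beats Amara, Mei, and Rahul → score 3.
Mei: loses to Amara, Noah, and Rahul → score 0.
Rahul: beats Amara and Mei; loses to Noah → score 2.
Noah has the best pairwise record.

Noah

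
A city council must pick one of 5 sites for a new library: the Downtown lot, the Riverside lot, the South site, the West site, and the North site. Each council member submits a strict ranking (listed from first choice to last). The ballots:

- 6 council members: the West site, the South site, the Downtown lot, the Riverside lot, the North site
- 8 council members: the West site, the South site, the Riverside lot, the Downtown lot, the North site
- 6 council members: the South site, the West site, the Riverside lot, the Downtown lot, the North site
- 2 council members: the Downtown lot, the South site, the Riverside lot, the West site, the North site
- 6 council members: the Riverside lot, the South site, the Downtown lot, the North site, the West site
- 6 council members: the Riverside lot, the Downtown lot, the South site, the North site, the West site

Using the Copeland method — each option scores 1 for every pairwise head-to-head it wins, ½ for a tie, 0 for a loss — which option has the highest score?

the South site

the Downtown lot: beats the North site; loses to the Riverside lot, the South site, and the West site → score 1.
the Riverside lot: beats the Downtown lot and the North site; loses to the South site and the West site → score 2.
the South site: beats the Downtown lot, the Riverside lot, the West site, and the North site → score 4.
the West site: beats the Downtown lot, the Riverside lot, and the North site; loses to the South site → score 3.
the North site: loses to the Downtown lot, the Riverside lot, the South site, and the West site → score 0.
the South site has the best pairwise record.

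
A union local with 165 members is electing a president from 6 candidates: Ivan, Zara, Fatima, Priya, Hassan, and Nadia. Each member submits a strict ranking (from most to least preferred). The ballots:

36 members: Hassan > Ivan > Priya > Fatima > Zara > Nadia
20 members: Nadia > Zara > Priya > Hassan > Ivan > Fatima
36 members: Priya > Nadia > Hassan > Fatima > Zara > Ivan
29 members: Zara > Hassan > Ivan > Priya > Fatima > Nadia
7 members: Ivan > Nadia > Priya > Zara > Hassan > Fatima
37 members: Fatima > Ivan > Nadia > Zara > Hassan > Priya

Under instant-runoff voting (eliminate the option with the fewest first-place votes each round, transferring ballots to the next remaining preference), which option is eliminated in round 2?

Nadia

Round 1: Ivan 7, Zara 29, Fatima 37, Priya 36, Hassan 36, Nadia 20. Eliminate Ivan.
Round 2: Zara 29, Fatima 37, Priya 36, Hassan 36, Nadia 27. Eliminate Nadia.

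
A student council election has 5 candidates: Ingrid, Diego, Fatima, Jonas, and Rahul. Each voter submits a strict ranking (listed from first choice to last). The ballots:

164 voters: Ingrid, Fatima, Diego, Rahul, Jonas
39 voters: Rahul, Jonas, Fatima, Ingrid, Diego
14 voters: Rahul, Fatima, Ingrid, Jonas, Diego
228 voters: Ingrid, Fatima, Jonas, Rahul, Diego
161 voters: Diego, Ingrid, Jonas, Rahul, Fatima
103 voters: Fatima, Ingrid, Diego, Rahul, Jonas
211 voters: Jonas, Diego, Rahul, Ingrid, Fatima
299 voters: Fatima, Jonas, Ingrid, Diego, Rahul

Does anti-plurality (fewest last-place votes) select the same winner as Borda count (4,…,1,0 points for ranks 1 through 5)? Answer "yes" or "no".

Anti-plurality — last-place votes: Ingrid 0, Diego 281, Fatima 372, Jonas 267, Rahul 299. Winner: Ingrid.
Borda — scores: Ingrid 3236, Diego 2110, Fatima 2904, Jonas 2650, Rahul 1290. Winner: Ingrid.
The two methods agree.

yes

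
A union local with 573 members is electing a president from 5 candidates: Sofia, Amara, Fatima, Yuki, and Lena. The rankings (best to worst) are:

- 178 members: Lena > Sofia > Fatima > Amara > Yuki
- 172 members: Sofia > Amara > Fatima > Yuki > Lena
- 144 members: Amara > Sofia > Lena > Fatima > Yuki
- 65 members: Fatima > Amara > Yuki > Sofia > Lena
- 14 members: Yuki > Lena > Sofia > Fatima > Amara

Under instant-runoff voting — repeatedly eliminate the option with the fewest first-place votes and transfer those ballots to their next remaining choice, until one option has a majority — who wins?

Amara

Round 1: Sofia 172, Amara 144, Fatima 65, Yuki 14, Lena 178. Eliminate Yuki.
Round 2: Sofia 172, Amara 144, Fatima 65, Lena 192. Eliminate Fatima.
Round 3: Sofia 172, Amara 209, Lena 192. Eliminate Sofia.
Round 4: Amara 381, Lena 192. Amara has a majority.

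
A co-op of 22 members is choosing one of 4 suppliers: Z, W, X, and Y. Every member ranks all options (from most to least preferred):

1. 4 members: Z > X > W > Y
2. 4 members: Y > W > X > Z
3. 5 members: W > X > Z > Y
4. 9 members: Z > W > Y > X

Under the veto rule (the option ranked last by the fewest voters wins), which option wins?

Last-place votes: Z 4, W 0, X 9, Y 9.
W is ranked last by the fewest voters, so W wins.

W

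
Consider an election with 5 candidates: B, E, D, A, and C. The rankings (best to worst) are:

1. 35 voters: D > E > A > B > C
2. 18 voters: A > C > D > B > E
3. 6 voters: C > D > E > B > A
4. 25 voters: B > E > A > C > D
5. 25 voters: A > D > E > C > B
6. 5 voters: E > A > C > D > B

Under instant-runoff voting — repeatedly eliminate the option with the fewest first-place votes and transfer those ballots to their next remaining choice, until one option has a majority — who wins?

Round 1: B 25, E 5, D 35, A 43, C 6. Eliminate E.
Round 2: B 25, D 35, A 48, C 6. Eliminate C.
Round 3: B 25, D 41, A 48. Eliminate B.
Round 4: D 41, A 73. A has a majority.

A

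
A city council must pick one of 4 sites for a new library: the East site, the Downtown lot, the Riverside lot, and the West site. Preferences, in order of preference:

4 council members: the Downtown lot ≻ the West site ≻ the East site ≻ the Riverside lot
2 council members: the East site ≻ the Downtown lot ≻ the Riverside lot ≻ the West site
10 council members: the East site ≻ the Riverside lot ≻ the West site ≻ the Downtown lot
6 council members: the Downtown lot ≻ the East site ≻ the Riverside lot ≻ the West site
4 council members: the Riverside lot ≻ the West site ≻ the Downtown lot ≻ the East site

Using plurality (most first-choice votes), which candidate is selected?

First-place votes: the East site 12, the Downtown lot 10, the Riverside lot 4, the West site 0.
the East site has the most first-place votes.

the East site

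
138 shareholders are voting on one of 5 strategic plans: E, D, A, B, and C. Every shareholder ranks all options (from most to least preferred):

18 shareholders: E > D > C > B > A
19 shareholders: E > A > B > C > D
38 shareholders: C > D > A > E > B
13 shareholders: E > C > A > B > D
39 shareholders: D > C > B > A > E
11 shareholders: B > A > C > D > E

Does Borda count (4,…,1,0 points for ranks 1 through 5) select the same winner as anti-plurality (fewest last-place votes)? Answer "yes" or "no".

yes

Borda — scores: E 238, D 335, A 231, B 191, C 385. Winner: C.
Anti-plurality — last-place votes: E 50, D 32, A 18, B 38, C 0. Winner: C.
The two methods agree.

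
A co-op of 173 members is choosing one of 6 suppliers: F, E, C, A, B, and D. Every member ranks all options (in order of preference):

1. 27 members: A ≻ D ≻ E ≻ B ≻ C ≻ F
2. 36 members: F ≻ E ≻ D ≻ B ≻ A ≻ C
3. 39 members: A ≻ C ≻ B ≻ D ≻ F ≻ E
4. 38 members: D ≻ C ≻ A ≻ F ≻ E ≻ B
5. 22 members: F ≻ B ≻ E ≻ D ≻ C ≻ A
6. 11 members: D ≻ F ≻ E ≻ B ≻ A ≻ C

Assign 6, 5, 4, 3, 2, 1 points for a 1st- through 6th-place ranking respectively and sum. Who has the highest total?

F: 27·1 + 36·6 + 39·2 + 38·3 + 22·6 + 11·5 = 622
E: 27·4 + 36·5 + 39·1 + 38·2 + 22·4 + 11·4 = 535
C: 27·2 + 36·1 + 39·5 + 38·5 + 22·2 + 11·1 = 530
A: 27·6 + 36·2 + 39·6 + 38·4 + 22·1 + 11·2 = 664
B: 27·3 + 36·3 + 39·4 + 38·1 + 22·5 + 11·3 = 526
D: 27·5 + 36·4 + 39·3 + 38·6 + 22·3 + 11·6 = 756
D has the highest Borda score (756).

D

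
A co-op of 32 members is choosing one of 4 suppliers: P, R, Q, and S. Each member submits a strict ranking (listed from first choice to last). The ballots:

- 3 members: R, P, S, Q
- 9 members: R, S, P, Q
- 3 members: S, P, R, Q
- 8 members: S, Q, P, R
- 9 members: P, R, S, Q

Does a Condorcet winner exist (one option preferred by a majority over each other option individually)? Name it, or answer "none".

Checking pairwise contests:
S beats P 20–12.
P beats R 20–12.
P beats Q 24–8.
R beats S 21–11.
Every option loses at least one head-to-head, so there is no Condorcet winner.

none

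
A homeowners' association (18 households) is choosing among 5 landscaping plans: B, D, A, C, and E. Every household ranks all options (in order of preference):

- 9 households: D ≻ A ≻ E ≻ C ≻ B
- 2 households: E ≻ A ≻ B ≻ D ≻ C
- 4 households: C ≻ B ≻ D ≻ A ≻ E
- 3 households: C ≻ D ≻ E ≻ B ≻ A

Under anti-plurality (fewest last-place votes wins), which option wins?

D

Last-place votes: B 9, D 0, A 3, C 2, E 4.
D is ranked last by the fewest voters, so D wins.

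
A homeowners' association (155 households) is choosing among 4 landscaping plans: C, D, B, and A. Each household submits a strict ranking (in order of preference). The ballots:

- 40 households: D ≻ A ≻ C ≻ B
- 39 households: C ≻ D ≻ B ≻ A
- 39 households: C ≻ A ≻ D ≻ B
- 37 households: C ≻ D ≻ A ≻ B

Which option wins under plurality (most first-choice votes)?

First-place votes: C 115, D 40, B 0, A 0.
C has the most first-place votes.

C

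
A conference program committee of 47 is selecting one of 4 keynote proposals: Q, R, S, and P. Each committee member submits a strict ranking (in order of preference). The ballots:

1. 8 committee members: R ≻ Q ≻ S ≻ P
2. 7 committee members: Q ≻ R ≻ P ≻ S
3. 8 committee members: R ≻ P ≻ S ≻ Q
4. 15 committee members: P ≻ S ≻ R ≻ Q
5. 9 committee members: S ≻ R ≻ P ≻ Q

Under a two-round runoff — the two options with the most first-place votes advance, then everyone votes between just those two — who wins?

R

Round 1 first-place votes: Q 7, R 16, S 9, P 15.
R and P advance.
Runoff: R is preferred to P by 32 voters; P by 15.
R wins the runoff.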